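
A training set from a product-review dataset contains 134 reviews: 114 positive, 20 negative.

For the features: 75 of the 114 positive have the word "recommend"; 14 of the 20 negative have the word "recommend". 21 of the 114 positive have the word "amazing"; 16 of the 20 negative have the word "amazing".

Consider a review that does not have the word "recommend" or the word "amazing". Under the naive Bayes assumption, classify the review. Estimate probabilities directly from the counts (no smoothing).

positive: (114/134) × (39/114) × (93/114) ≈ 0.237431
negative: (20/134) × (6/20) × (4/20) ≈ 0.00895522
Highest score → positive.

positive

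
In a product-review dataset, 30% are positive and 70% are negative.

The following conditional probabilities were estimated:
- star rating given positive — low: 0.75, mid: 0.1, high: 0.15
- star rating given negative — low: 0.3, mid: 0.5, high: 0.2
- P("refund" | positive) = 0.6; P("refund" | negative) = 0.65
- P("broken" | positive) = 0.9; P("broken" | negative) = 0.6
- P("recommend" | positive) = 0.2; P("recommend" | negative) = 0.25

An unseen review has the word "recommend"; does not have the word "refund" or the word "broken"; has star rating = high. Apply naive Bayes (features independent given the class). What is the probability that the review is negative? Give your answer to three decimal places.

0.932

positive: 0.3 × 0.15 × (1−0.6) × (1−0.9) × 0.2 = 0.00036
negative: 0.7 × 0.2 × (1−0.65) × (1−0.6) × 0.25 = 0.0049
P(negative | x) = 0.0049 / 0.00526 ≈ 0.932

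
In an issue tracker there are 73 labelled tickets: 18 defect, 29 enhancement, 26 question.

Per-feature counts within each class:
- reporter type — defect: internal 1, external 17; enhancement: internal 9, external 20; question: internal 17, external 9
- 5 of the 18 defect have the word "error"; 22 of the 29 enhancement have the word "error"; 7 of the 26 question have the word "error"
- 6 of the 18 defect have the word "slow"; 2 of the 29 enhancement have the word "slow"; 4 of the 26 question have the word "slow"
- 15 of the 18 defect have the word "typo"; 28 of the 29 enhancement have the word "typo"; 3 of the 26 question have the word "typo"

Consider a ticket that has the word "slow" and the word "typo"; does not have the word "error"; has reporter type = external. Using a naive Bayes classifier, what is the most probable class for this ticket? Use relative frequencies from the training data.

defect: (18/73) × (17/18) × (13/18) × (6/18) × (15/18) ≈ 0.0467191
enhancement: (29/73) × (20/29) × (7/29) × (2/29) × (28/29) ≈ 0.00440351
question: (26/73) × (9/26) × (19/26) × (4/26) × (3/26) ≈ 0.00159932
Highest score → defect.

defect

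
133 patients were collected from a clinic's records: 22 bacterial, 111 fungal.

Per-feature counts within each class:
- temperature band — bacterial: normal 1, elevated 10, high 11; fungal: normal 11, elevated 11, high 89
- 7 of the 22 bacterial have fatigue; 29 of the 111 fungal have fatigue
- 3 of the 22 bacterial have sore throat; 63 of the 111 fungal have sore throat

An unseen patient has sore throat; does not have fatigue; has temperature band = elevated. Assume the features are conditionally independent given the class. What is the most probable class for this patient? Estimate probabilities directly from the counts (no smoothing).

fungal

bacterial: (22/133) × (10/22) × (15/22) × (3/22) ≈ 0.00699062
fungal: (111/133) × (11/111) × (82/111) × (63/111) ≈ 0.0346776
Highest score → fungal.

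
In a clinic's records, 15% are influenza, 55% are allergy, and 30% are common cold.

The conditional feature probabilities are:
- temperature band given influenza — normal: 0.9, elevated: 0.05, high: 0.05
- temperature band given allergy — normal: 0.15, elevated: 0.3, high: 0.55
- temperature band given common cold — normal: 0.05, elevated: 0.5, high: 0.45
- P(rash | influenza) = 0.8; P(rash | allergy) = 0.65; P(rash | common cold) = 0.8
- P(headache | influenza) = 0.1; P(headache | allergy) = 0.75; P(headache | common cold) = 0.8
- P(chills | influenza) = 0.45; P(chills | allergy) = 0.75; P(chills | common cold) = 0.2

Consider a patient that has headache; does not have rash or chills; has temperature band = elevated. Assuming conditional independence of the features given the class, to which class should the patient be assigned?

common cold

influenza: 0.15 × 0.05 × (1−0.8) × 0.1 × (1−0.45) = 0.0000825
allergy: 0.55 × 0.3 × (1−0.65) × 0.75 × (1−0.75) = 0.010828125
common cold: 0.3 × 0.5 × (1−0.8) × 0.8 × (1−0.2) = 0.0192
Highest score → common cold.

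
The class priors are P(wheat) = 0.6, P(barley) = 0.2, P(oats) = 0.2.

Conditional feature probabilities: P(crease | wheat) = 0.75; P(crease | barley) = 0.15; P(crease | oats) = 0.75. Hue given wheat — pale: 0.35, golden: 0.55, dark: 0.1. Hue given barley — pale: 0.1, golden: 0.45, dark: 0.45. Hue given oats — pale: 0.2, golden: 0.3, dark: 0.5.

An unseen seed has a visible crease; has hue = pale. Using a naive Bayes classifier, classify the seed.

wheat: 0.6 × 0.75 × 0.35 = 0.1575
barley: 0.2 × 0.15 × 0.1 = 0.003
oats: 0.2 × 0.75 × 0.2 = 0.03
Highest score → wheat.

wheat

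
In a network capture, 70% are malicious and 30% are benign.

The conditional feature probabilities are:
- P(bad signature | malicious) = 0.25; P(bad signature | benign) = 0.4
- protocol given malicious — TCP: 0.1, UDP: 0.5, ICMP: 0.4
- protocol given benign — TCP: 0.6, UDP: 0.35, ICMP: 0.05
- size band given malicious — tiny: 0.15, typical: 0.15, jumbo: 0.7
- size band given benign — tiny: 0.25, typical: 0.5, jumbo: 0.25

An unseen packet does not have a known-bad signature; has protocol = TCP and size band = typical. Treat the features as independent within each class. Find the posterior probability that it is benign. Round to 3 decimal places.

malicious: 0.7 × (1−0.25) × 0.1 × 0.15 = 0.007875
benign: 0.3 × (1−0.4) × 0.6 × 0.5 = 0.054
P(benign | x) = 0.054 / 0.061875 ≈ 0.873

0.873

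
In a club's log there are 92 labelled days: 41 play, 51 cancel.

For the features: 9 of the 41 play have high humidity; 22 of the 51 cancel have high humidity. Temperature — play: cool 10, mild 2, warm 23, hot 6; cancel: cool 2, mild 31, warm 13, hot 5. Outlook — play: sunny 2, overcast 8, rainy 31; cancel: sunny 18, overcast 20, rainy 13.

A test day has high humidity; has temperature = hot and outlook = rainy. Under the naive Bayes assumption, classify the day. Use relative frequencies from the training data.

play

play: (41/92) × (9/41) × (6/41) × (31/41) ≈ 0.0108243
cancel: (51/92) × (22/51) × (5/51) × (13/51) ≈ 0.00597596
Highest score → play.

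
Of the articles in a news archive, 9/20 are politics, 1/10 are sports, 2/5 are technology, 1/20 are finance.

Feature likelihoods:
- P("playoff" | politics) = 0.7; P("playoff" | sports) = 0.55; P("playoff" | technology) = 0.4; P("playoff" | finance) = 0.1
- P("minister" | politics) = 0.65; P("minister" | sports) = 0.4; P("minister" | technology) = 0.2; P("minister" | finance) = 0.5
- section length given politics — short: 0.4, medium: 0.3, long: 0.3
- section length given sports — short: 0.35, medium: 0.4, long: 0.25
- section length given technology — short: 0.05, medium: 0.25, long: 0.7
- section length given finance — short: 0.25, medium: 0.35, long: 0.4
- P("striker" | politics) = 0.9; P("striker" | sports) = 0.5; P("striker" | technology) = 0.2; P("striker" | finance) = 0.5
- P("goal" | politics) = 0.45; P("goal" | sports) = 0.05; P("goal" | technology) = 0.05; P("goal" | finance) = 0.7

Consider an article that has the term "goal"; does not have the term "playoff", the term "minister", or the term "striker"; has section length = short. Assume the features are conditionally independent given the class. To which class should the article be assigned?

finance

politics: 0.45 × (1−0.7) × (1−0.65) × 0.4 × (1−0.9) × 0.45 = 0.0008505
sports: 0.1 × (1−0.55) × (1−0.4) × 0.35 × (1−0.5) × 0.05 = 0.00023625
technology: 0.4 × (1−0.4) × (1−0.2) × 0.05 × (1−0.2) × 0.05 = 0.000384
finance: 0.05 × (1−0.1) × (1−0.5) × 0.25 × (1−0.5) × 0.7 = 0.00196875
Highest score → finance.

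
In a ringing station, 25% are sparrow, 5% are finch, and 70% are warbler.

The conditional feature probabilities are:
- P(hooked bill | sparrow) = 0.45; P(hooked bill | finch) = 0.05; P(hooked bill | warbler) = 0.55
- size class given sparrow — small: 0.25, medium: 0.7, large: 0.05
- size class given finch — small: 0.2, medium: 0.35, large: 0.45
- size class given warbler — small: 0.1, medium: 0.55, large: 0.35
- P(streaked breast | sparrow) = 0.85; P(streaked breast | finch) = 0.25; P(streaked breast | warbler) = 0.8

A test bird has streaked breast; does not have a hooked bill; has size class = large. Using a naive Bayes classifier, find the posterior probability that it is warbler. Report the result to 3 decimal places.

sparrow: 0.25 × (1−0.45) × 0.05 × 0.85 = 0.00584375
finch: 0.05 × (1−0.05) × 0.45 × 0.25 = 0.00534375
warbler: 0.7 × (1−0.55) × 0.35 × 0.8 = 0.0882
P(warbler | x) = 0.0882 / 0.0993875 ≈ 0.887

0.887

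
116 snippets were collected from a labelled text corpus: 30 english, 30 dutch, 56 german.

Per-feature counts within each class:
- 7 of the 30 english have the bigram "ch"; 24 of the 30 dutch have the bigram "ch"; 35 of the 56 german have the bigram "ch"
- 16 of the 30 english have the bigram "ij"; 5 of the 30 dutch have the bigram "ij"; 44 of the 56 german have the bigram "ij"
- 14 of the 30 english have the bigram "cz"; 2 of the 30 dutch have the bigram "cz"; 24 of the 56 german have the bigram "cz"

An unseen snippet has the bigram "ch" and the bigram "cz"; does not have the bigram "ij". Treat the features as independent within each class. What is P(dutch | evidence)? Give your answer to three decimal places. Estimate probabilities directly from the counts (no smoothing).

0.220

english: (30/116) × (7/30) × (14/30) × (14/30) ≈ 0.0131418
dutch: (30/116) × (24/30) × (25/30) × (2/30) ≈ 0.0114943
german: (56/116) × (35/56) × (12/56) × (24/56) ≈ 0.0277094
P(dutch | x) = 0.0114943 / 0.0523455 ≈ 0.220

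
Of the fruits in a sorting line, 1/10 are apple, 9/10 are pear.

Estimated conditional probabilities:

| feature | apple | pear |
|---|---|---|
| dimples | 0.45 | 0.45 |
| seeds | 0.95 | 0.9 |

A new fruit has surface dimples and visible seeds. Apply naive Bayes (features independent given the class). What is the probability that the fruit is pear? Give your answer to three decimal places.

apple: 0.1 × 0.45 × 0.95 = 0.04275
pear: 0.9 × 0.45 × 0.9 = 0.3645
P(pear | x) = 0.3645 / 0.40725 ≈ 0.895

0.895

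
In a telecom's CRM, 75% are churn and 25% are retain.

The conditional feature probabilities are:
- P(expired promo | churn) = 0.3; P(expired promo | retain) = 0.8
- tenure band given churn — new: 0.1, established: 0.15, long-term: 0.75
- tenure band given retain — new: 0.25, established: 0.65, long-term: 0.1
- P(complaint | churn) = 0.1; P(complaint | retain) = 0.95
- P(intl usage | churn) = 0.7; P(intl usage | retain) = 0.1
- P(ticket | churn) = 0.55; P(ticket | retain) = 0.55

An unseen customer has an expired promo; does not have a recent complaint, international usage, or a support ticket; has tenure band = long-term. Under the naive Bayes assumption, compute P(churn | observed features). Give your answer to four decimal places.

0.9806

churn: 0.75 × 0.3 × 0.75 × (1−0.1) × (1−0.7) × (1−0.55) = 0.020503125
retain: 0.25 × 0.8 × 0.1 × (1−0.95) × (1−0.1) × (1−0.55) = 0.000405
P(churn | x) = 0.020503125 / 0.020908125 ≈ 0.9806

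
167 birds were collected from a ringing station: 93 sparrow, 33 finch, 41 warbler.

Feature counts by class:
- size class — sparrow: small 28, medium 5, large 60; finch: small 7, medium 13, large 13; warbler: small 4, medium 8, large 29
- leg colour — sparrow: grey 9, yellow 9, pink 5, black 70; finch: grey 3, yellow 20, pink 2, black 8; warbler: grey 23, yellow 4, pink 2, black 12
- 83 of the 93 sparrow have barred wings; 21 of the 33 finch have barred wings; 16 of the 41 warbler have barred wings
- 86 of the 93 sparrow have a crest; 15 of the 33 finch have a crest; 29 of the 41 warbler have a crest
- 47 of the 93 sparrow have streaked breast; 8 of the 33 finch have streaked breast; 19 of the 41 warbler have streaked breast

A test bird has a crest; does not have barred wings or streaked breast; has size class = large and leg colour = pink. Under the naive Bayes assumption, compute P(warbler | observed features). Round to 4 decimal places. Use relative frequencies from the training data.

sparrow: (93/167) × (60/93) × (5/93) × (10/93) × (86/93) × (46/93) ≈ 0.000950012
finch: (33/167) × (13/33) × (2/33) × (12/33) × (15/33) × (25/33) ≈ 0.000590763
warbler: (41/167) × (29/41) × (2/41) × (25/41) × (29/41) × (22/41) ≈ 0.00196036
P(warbler | x) = 0.00196036 / 0.003501135 ≈ 0.5599

0.5599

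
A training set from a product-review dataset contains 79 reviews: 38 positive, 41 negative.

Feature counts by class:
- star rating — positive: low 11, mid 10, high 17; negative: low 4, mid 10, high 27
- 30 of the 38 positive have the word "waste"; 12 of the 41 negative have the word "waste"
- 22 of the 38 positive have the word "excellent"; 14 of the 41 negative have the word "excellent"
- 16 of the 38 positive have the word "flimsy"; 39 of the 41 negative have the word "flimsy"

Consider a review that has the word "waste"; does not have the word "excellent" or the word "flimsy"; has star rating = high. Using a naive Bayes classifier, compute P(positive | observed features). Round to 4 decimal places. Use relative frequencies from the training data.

0.9280

positive: (38/79) × (17/38) × (30/38) × (16/38) × (22/38) ≈ 0.0414128
negative: (41/79) × (27/41) × (12/41) × (27/41) × (2/41) ≈ 0.00321337
P(positive | x) = 0.0414128 / 0.04462617 ≈ 0.9280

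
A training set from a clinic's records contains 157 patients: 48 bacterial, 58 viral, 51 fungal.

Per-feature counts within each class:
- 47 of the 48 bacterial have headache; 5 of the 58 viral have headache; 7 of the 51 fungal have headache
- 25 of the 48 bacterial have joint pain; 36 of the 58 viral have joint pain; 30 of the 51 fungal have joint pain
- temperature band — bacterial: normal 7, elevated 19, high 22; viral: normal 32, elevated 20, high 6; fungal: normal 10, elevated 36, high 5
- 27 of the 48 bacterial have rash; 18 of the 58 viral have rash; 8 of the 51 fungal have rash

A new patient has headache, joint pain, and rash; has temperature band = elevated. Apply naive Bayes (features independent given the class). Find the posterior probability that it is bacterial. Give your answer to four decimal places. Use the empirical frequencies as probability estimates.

0.8737

bacterial: (48/157) × (47/48) × (25/48) × (19/48) × (27/48) ≈ 0.0347162
viral: (58/157) × (5/58) × (36/58) × (20/58) × (18/58) ≈ 0.00211539
fungal: (51/157) × (7/51) × (30/51) × (36/51) × (8/51) ≈ 0.00290403
P(bacterial | x) = 0.0347162 / 0.03973562 ≈ 0.8737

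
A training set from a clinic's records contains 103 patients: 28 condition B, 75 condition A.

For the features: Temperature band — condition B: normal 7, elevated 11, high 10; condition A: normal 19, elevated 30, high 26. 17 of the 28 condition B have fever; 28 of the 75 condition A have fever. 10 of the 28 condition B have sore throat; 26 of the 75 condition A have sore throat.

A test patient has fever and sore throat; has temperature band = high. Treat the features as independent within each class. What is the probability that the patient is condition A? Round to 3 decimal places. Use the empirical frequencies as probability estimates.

0.608

condition B: (28/103) × (10/28) × (17/28) × (10/28) ≈ 0.0210521
condition A: (75/103) × (26/75) × (28/75) × (26/75) ≈ 0.0326697
P(condition A | x) = 0.0326697 / 0.0537218 ≈ 0.608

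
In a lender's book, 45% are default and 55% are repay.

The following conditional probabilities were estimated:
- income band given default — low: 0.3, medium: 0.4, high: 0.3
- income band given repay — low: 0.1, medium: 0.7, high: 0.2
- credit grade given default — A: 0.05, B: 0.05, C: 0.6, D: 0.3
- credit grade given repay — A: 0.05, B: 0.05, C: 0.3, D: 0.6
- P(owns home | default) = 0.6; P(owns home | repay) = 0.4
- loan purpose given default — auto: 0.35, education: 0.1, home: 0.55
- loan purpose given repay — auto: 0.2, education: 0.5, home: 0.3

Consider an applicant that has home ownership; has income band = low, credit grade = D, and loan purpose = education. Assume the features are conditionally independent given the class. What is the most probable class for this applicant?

repay

default: 0.45 × 0.3 × 0.3 × 0.6 × 0.1 = 0.00243
repay: 0.55 × 0.1 × 0.6 × 0.4 × 0.5 = 0.0066
Highest score → repay.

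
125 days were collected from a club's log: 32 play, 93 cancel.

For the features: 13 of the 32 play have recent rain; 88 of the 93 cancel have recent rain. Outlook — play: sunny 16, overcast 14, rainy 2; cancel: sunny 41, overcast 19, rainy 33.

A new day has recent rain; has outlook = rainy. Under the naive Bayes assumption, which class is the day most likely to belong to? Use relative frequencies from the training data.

cancel

play: (32/125) × (13/32) × (2/32) = 0.0065
cancel: (93/125) × (88/93) × (33/93) ≈ 0.249806
Highest score → cancel.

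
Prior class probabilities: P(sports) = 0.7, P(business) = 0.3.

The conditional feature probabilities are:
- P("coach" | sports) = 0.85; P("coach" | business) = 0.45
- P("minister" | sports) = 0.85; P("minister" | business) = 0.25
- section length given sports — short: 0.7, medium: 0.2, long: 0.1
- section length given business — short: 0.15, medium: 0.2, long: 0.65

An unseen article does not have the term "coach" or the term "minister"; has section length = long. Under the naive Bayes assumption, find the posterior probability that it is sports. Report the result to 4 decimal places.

0.0192

sports: 0.7 × (1−0.85) × (1−0.85) × 0.1 = 0.001575
business: 0.3 × (1−0.45) × (1−0.25) × 0.65 = 0.0804375
P(sports | x) = 0.001575 / 0.0820125 ≈ 0.0192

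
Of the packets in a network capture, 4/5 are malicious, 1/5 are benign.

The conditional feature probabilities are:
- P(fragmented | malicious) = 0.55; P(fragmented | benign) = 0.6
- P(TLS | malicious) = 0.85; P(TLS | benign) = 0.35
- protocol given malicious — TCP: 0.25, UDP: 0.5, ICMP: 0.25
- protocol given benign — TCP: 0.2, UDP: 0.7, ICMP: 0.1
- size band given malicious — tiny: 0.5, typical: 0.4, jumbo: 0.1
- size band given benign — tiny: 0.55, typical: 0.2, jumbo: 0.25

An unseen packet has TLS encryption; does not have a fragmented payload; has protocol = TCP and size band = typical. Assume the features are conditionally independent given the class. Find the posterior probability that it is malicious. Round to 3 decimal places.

0.965

malicious: 0.8 × (1−0.55) × 0.85 × 0.25 × 0.4 = 0.0306
benign: 0.2 × (1−0.6) × 0.35 × 0.2 × 0.2 = 0.00112
P(malicious | x) = 0.0306 / 0.03172 ≈ 0.965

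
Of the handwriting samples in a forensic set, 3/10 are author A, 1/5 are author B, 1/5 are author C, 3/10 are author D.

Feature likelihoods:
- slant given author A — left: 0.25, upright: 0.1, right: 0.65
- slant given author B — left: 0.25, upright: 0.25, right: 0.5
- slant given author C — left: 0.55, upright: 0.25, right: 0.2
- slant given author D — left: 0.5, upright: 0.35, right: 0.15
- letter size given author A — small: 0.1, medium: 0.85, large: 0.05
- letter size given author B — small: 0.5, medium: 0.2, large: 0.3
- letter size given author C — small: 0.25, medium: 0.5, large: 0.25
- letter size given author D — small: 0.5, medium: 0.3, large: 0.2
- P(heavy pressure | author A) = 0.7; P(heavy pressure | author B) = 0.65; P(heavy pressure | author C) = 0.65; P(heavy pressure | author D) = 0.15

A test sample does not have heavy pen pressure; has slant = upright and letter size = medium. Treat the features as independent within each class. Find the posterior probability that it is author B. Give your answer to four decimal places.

0.0750

author A: 0.3 × 0.1 × 0.85 × (1−0.7) = 0.00765
author B: 0.2 × 0.25 × 0.2 × (1−0.65) = 0.0035
author C: 0.2 × 0.25 × 0.5 × (1−0.65) = 0.00875
author D: 0.3 × 0.35 × 0.3 × (1−0.15) = 0.026775
P(author B | x) = 0.0035 / 0.046675 ≈ 0.0750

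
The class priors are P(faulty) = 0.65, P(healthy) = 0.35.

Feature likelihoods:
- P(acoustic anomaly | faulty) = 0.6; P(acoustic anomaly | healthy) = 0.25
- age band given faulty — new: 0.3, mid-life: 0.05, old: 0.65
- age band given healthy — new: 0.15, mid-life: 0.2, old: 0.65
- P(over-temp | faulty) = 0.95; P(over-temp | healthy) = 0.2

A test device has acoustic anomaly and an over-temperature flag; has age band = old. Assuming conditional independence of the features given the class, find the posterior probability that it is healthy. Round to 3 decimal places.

0.045

faulty: 0.65 × 0.6 × 0.65 × 0.95 = 0.240825
healthy: 0.35 × 0.25 × 0.65 × 0.2 = 0.011375
P(healthy | x) = 0.011375 / 0.2522 ≈ 0.045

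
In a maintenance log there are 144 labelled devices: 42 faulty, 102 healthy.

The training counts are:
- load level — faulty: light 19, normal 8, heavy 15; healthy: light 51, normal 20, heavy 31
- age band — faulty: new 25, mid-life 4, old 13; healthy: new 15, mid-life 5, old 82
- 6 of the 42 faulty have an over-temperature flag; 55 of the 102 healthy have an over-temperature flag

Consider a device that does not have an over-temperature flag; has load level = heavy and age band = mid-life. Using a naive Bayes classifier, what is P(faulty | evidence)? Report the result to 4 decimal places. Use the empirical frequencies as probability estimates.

faulty: (42/144) × (15/42) × (4/42) × (36/42) ≈ 0.0085034
healthy: (102/144) × (31/102) × (5/102) × (47/102) ≈ 0.00486258
P(faulty | x) = 0.0085034 / 0.01336598 ≈ 0.6362

0.6362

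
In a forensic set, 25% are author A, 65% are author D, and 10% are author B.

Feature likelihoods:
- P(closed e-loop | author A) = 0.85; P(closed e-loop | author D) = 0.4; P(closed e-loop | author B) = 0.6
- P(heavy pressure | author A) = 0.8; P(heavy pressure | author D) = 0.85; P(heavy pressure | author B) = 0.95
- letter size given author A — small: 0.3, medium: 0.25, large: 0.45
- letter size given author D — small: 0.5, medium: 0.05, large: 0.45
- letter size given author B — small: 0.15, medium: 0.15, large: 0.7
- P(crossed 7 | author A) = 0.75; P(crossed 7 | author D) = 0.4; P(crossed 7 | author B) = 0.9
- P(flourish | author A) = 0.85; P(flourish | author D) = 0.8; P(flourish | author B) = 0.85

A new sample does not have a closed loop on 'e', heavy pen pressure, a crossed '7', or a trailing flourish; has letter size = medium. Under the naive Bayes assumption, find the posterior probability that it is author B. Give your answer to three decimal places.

author A: 0.25 × (1−0.85) × (1−0.8) × 0.25 × (1−0.75) × (1−0.85) = 0.0000703125
author D: 0.65 × (1−0.4) × (1−0.85) × 0.05 × (1−0.4) × (1−0.8) = 0.000351
author B: 0.1 × (1−0.6) × (1−0.95) × 0.15 × (1−0.9) × (1−0.85) = 0.0000045
P(author B | x) = 0.0000045 / 0.0004258125 ≈ 0.011

0.011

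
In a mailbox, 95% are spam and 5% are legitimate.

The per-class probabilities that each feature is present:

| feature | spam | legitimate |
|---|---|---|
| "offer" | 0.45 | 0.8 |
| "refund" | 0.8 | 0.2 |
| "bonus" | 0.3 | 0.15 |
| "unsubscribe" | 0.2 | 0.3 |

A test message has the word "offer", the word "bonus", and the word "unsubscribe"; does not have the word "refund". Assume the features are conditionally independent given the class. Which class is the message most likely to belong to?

spam: 0.95 × 0.45 × (1−0.8) × 0.3 × 0.2 = 0.00513
legitimate: 0.05 × 0.8 × (1−0.2) × 0.15 × 0.3 = 0.00144
Highest score → spam.

spam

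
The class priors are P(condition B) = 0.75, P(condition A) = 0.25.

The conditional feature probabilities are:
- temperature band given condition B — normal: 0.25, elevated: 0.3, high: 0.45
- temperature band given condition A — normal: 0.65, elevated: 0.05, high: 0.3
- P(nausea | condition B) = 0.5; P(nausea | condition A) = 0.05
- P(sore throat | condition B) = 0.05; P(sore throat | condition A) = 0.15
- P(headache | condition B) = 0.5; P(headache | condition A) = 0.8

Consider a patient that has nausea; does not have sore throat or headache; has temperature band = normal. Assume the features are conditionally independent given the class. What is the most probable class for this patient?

condition B: 0.75 × 0.25 × 0.5 × (1−0.05) × (1−0.5) = 0.04453125
condition A: 0.25 × 0.65 × 0.05 × (1−0.15) × (1−0.8) = 0.00138125
Highest score → condition B.

condition B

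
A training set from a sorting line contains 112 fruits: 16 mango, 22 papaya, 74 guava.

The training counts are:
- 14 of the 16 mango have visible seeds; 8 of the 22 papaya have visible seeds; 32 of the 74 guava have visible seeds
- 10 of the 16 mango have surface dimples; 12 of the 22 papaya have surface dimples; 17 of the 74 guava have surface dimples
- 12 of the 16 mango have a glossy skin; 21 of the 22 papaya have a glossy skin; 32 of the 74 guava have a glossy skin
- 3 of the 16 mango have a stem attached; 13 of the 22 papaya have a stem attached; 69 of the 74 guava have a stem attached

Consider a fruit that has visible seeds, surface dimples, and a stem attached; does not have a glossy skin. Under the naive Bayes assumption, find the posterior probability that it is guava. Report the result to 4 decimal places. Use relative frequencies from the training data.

mango: (16/112) × (14/16) × (10/16) × (4/16) × (3/16) = 0.003662109375
papaya: (22/112) × (8/22) × (12/22) × (1/22) × (13/22) ≈ 0.00104647
guava: (74/112) × (32/74) × (17/74) × (42/74) × (69/74) ≈ 0.0347363
P(guava | x) = 0.0347363 / 0.039444879375 ≈ 0.8806

0.8806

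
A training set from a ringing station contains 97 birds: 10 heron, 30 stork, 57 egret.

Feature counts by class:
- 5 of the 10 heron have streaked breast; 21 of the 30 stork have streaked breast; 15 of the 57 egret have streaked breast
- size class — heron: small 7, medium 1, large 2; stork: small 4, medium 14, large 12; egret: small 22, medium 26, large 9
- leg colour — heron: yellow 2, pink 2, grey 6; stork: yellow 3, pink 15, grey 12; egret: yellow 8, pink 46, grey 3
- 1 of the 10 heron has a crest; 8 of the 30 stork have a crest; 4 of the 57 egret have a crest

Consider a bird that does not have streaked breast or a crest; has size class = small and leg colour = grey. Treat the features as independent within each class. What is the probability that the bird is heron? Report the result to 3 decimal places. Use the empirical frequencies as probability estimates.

heron: (10/97) × (5/10) × (7/10) × (6/10) × (9/10) ≈ 0.0194845
stork: (30/97) × (9/30) × (4/30) × (12/30) × (22/30) ≈ 0.00362887
egret: (57/97) × (42/57) × (22/57) × (3/57) × (53/57) ≈ 0.00817848
P(heron | x) = 0.0194845 / 0.03129185 ≈ 0.623

0.623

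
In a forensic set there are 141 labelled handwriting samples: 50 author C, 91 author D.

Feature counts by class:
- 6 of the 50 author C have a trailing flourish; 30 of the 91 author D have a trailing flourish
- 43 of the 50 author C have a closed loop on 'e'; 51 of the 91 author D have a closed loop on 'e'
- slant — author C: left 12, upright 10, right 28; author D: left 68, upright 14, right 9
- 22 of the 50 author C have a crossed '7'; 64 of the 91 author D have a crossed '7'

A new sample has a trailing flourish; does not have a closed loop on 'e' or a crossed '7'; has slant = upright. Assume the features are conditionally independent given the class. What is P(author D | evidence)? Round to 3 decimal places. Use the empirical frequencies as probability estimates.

author C: (50/141) × (6/50) × (7/50) × (10/50) × (28/50) ≈ 0.000667234
author D: (91/141) × (30/91) × (40/91) × (14/91) × (27/91) ≈ 0.00426904
P(author D | x) = 0.00426904 / 0.004936274 ≈ 0.865

0.865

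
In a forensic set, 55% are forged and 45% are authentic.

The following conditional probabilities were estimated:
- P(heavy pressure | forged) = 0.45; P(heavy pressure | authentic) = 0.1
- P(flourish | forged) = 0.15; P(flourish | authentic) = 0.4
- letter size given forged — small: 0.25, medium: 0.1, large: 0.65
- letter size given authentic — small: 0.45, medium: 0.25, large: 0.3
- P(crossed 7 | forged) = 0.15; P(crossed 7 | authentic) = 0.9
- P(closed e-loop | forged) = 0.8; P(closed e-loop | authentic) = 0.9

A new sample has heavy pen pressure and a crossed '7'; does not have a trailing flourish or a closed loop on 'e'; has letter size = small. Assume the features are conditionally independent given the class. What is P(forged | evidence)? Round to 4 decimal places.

0.5907

forged: 0.55 × 0.45 × (1−0.15) × 0.25 × 0.15 × (1−0.8) = 0.0015778125
authentic: 0.45 × 0.1 × (1−0.4) × 0.45 × 0.9 × (1−0.9) = 0.0010935
P(forged | x) = 0.0015778125 / 0.0026713125 ≈ 0.5907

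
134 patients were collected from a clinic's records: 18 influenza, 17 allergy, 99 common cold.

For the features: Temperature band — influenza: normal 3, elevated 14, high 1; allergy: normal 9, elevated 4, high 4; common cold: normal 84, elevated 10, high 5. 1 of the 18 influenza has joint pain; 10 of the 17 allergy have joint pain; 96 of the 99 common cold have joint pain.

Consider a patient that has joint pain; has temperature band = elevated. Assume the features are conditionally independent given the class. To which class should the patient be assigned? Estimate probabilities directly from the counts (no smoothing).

influenza: (18/134) × (14/18) × (1/18) ≈ 0.00580431
allergy: (17/134) × (4/17) × (10/17) ≈ 0.0175593
common cold: (99/134) × (10/99) × (96/99) ≈ 0.0723654
Highest score → common cold.

common cold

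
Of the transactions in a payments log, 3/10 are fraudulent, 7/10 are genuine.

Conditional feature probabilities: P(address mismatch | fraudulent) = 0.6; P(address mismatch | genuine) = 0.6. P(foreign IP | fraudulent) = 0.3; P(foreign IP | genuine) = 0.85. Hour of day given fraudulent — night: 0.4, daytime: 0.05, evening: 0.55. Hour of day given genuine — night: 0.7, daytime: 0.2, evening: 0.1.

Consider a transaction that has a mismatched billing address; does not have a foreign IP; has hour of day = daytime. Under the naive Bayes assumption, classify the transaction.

fraudulent: 0.3 × 0.6 × (1−0.3) × 0.05 = 0.0063
genuine: 0.7 × 0.6 × (1−0.85) × 0.2 = 0.0126
Highest score → genuine.

genuine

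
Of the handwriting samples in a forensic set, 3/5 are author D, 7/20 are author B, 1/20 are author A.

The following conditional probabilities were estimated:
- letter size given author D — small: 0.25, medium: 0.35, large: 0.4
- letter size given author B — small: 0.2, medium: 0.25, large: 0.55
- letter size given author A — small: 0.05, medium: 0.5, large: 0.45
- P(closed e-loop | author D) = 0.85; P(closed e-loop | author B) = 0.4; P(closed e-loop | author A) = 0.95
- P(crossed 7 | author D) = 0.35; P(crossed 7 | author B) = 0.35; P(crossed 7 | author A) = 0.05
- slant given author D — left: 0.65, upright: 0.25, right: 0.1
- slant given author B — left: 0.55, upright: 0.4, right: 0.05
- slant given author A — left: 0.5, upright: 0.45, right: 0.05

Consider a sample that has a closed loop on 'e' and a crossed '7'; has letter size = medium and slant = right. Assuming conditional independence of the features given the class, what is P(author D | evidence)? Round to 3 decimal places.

author D: 0.6 × 0.35 × 0.85 × 0.35 × 0.1 = 0.0062475
author B: 0.35 × 0.25 × 0.4 × 0.35 × 0.05 = 0.0006125
author A: 0.05 × 0.5 × 0.95 × 0.05 × 0.05 = 0.000059375
P(author D | x) = 0.0062475 / 0.006919375 ≈ 0.903

0.903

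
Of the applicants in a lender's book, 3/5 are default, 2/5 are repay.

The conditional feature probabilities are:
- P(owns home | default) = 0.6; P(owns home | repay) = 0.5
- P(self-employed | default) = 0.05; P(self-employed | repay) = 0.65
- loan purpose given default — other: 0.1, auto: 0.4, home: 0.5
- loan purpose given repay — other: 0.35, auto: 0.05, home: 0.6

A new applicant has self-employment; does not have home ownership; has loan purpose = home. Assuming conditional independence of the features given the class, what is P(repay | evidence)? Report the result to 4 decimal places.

0.9286

default: 0.6 × (1−0.6) × 0.05 × 0.5 = 0.006
repay: 0.4 × (1−0.5) × 0.65 × 0.6 = 0.078
P(repay | x) = 0.078 / 0.084 ≈ 0.9286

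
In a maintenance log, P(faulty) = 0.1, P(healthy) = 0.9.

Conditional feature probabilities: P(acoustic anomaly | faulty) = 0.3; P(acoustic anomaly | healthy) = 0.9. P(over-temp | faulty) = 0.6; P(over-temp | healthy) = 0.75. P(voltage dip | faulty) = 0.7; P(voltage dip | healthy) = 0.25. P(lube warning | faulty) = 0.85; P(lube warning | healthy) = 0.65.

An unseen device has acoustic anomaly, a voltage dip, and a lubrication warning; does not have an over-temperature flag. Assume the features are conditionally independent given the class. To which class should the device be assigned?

faulty: 0.1 × 0.3 × (1−0.6) × 0.7 × 0.85 = 0.00714
healthy: 0.9 × 0.9 × (1−0.75) × 0.25 × 0.65 = 0.03290625
Highest score → healthy.

healthy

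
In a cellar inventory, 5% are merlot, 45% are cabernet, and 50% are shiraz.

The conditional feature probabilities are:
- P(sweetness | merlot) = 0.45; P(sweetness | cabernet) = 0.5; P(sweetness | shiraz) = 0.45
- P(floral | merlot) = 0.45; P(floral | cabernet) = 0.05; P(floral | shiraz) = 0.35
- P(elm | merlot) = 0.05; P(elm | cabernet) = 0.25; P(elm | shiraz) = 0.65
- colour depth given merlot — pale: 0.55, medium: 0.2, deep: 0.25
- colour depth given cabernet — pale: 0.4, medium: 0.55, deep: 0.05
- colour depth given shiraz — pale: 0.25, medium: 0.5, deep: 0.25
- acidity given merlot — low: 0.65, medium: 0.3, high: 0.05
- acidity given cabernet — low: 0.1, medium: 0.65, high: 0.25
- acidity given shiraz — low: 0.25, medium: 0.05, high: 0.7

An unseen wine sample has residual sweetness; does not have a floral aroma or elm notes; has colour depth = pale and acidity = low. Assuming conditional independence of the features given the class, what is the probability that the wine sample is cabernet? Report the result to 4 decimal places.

0.4642

merlot: 0.05 × 0.45 × (1−0.45) × (1−0.05) × 0.55 × 0.65 = 0.004202859375
cabernet: 0.45 × 0.5 × (1−0.05) × (1−0.25) × 0.4 × 0.1 = 0.0064125
shiraz: 0.5 × 0.45 × (1−0.35) × (1−0.65) × 0.25 × 0.25 = 0.00319921875
P(cabernet | x) = 0.0064125 / 0.013814578125 ≈ 0.4642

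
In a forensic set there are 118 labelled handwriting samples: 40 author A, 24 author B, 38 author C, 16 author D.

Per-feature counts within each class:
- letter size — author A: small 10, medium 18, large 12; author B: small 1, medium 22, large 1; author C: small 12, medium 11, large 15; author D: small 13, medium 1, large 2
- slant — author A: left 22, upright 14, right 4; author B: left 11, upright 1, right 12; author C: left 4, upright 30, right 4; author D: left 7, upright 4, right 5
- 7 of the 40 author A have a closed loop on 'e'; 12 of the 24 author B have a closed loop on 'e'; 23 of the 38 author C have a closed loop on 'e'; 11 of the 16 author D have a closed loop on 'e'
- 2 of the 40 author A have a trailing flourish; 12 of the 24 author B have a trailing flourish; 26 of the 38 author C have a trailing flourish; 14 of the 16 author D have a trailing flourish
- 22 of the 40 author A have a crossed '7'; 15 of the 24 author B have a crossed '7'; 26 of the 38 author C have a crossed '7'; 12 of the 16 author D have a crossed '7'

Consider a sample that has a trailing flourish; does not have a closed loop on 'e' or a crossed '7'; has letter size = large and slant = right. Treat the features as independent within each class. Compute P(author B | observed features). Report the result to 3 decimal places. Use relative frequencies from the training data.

author A: (40/118) × (12/40) × (4/40) × (33/40) × (2/40) × (18/40) ≈ 0.000188771
author B: (24/118) × (1/24) × (12/24) × (12/24) × (12/24) × (9/24) ≈ 0.000397246
author C: (38/118) × (15/38) × (4/38) × (15/38) × (26/38) × (12/38) ≈ 0.00114125
author D: (16/118) × (2/16) × (5/16) × (5/16) × (14/16) × (4/16) ≈ 0.000362073
P(author B | x) = 0.000397246 / 0.00208934 ≈ 0.190

0.190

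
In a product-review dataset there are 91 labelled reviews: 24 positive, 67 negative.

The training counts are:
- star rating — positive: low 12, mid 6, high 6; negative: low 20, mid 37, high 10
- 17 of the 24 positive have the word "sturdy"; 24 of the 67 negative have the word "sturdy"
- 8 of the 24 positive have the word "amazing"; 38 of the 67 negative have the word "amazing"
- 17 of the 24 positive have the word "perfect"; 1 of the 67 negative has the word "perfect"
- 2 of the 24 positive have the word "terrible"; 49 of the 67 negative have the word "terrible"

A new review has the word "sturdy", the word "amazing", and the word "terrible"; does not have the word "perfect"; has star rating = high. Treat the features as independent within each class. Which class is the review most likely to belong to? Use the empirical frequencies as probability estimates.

positive: (24/91) × (6/24) × (17/24) × (8/24) × (7/24) × (2/24) ≈ 0.000378383
negative: (67/91) × (10/67) × (24/67) × (38/67) × (66/67) × (49/67) ≈ 0.016084
Highest score → negative.

negative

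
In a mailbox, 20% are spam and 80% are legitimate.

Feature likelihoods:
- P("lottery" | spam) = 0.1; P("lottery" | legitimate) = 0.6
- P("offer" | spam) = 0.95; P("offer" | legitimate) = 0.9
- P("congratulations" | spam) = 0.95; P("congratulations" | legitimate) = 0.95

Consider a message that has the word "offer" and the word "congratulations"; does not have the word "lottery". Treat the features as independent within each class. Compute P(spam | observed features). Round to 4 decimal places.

spam: 0.2 × (1−0.1) × 0.95 × 0.95 = 0.16245
legitimate: 0.8 × (1−0.6) × 0.9 × 0.95 = 0.2736
P(spam | x) = 0.16245 / 0.43605 ≈ 0.3725

0.3725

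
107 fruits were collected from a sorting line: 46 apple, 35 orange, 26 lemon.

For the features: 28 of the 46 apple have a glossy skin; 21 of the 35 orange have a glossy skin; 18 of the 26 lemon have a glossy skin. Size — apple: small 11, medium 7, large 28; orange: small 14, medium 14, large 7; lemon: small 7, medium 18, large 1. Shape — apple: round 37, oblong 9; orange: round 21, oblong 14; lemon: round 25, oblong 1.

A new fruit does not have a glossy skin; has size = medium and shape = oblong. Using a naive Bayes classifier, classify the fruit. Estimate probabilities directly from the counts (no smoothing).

apple: (46/107) × (18/46) × (7/46) × (9/46) ≈ 0.00500857
orange: (35/107) × (14/35) × (14/35) × (14/35) ≈ 0.0209346
lemon: (26/107) × (8/26) × (18/26) × (1/26) ≈ 0.00199082
Highest score → orange.

orange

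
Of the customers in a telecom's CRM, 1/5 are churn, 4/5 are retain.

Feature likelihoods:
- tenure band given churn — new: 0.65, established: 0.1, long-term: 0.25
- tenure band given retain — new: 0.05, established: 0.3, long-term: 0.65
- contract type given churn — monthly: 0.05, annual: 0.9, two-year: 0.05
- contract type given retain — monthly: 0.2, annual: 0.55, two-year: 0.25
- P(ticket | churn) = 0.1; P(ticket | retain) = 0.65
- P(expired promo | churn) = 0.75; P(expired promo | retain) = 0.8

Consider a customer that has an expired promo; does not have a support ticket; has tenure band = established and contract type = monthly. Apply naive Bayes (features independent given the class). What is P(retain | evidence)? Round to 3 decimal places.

churn: 0.2 × 0.1 × 0.05 × (1−0.1) × 0.75 = 0.000675
retain: 0.8 × 0.3 × 0.2 × (1−0.65) × 0.8 = 0.01344
P(retain | x) = 0.01344 / 0.014115 ≈ 0.952

0.952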